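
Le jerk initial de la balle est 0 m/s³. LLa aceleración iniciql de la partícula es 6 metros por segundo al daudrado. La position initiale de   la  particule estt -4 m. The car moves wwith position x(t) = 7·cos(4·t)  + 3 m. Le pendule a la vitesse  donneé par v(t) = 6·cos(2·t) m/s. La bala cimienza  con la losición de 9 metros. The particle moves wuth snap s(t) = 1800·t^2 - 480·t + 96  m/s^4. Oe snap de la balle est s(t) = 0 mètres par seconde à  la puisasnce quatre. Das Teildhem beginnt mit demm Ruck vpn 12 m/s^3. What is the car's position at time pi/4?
From the given position equation x(t) = 7·cos(4·t) + 3, we substitute t = pi/4 to get x = -4.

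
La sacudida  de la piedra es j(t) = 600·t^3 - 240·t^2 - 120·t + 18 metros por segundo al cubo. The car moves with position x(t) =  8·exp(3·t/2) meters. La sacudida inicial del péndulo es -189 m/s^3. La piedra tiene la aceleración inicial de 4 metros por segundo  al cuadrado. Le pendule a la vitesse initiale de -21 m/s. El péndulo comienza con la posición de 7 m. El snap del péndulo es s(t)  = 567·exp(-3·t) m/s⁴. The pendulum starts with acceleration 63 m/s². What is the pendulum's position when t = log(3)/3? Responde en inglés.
To solve this, we need to take 4 antiderivatives of our snap equation s(t) = 567·exp(-3·t). Integrating snap and using the initial condition j(0) = -189, we get j(t) = -189·exp(-3·t). Taking ∫j(t)dt and applying a(0) = 63, we find a(t) = 63·exp(-3·t). Finding the antiderivative of a(t) and using v(0) = -21: v(t) = -21·exp(-3·t). The integral of velocity is position. Using x(0) = 7, we get x(t) = 7·exp(-3·t). From the given position equation x(t) = 7·exp(-3·t), we substitute t = log(3)/3 to get x = 7/3.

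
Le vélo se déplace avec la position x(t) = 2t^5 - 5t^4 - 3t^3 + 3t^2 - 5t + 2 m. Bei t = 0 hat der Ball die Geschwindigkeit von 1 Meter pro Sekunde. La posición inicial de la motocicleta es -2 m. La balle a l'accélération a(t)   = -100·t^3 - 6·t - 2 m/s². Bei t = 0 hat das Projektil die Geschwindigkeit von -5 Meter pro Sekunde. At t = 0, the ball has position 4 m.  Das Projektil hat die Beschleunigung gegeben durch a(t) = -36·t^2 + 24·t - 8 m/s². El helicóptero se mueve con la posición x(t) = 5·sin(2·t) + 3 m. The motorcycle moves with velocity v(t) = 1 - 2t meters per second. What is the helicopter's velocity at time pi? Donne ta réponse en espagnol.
Debemos derivar nuestra ecuación de la posición x(t) = 5·sin(2·t) + 3 1 vez. Derivando la posición, obtenemos la velocidad: v(t) = 10·cos(2·t). Tenemos la velocidad v(t) = 10·cos(2·t). Sustituyendo t = pi: v(pi) = 10.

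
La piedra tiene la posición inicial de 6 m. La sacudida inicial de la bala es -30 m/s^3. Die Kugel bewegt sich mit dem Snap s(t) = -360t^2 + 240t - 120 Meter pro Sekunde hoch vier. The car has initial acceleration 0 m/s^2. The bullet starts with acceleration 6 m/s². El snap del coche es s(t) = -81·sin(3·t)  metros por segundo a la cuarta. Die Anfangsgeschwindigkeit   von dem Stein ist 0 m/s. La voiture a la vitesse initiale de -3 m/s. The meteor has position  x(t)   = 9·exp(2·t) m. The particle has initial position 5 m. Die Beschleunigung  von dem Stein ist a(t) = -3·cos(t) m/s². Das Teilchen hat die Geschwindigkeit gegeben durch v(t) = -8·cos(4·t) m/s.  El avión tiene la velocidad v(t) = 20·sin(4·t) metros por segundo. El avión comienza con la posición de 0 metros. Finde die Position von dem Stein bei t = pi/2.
Wir müssen das Integral unserer Gleichung für die Beschleunigung a(t) = -3·cos(t) 2-mal finden. Die Stammfunktion von der Beschleunigung, mit v(0) = 0, ergibt die Geschwindigkeit: v(t) = -3·sin(t). Durch Integration von der Geschwindigkeit und Verwendung der Anfangsbedingung x(0) = 6, erhalten wir x(t) = 3·cos(t) + 3. Mit x(t) = 3·cos(t) + 3 und Einsetzen von t = pi/2, finden wir x = 3.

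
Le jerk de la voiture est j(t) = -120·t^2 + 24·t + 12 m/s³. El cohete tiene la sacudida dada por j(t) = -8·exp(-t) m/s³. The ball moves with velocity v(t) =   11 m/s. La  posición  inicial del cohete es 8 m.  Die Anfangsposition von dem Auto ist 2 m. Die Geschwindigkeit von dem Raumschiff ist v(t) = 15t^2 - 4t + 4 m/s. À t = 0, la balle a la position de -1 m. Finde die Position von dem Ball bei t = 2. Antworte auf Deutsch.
Wir müssen das Integral unserer Gleichung für die Geschwindigkeit v(t) = 11 1-mal finden. Das Integral von der Geschwindigkeit ist die Position. Mit x(0) = -1 erhalten wir x(t) = 11·t - 1. Aus der Gleichung für die Position x(t) = 11·t - 1, setzen wir t = 2 ein und erhalten x = 21.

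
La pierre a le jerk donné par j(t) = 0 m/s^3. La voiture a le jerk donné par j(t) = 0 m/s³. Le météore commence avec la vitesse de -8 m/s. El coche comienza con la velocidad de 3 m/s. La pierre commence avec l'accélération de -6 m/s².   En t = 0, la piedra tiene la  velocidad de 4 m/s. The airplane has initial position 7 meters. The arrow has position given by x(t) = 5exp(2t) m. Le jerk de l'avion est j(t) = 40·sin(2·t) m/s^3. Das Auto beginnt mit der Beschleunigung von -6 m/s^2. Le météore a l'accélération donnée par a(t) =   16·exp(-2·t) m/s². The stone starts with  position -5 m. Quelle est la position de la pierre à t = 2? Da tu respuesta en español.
Para resolver esto, necesitamos tomar 3 integrales de nuestra ecuación de la sacudida j(t) = 0. La antiderivada de la sacudida es la aceleración. Usando a(0) = -6, obtenemos a(t) = -6. Integrando la aceleración y usando la condición inicial v(0) = 4, obtenemos v(t) = 4 - 6·t. La integral de la velocidad es la posición. Usando x(0) = -5, obtenemos x(t) = -3·t^2 + 4·t - 5. Usando x(t) = -3·t^2 + 4·t - 5 y sustituyendo t = 2, encontramos x = -9.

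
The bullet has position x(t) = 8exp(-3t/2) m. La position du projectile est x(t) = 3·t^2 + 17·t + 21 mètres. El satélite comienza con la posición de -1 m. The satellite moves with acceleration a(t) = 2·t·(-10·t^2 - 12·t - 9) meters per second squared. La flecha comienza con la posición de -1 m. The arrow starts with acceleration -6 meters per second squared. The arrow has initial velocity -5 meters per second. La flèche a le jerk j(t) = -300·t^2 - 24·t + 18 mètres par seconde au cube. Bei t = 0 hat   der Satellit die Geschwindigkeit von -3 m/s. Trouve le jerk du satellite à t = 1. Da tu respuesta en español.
Debemos derivar nuestra ecuación de la aceleración a(t) = 2·t·(-10·t^2 - 12·t - 9) 1 vez. Derivando la aceleración, obtenemos la sacudida: j(t) = -20·t^2 + 2·t·(-20·t - 12) - 24·t - 18. Usando j(t) = -20·t^2 + 2·t·(-20·t - 12) - 24·t - 18 y sustituyendo t = 1, encontramos j = -126.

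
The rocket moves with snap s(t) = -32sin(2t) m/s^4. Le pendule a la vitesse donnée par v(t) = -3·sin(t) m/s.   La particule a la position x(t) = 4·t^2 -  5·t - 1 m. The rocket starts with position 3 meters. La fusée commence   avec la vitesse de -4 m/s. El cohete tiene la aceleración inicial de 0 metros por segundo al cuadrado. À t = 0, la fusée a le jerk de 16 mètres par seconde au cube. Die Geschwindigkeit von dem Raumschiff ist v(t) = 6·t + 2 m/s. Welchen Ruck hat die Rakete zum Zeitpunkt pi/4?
Ausgehend von dem Snap s(t) = -32·sin(2·t), nehmen wir 1 Stammfunktion. Durch Integration von dem Snap und Verwendung der Anfangsbedingung j(0) = 16, erhalten wir j(t) = 16·cos(2·t). Wir haben den Ruck j(t) = 16·cos(2·t). Durch Einsetzen von t = pi/4: j(pi/4) = 0.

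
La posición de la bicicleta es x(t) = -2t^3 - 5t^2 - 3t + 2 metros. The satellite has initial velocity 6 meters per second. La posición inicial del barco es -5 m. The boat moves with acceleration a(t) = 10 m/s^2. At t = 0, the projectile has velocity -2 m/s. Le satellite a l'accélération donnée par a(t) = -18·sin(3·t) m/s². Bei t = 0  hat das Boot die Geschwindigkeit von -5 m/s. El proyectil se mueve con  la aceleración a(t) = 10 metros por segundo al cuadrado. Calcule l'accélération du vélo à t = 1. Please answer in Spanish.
Debemos derivar nuestra ecuación de la posición x(t) = -2·t^3 - 5·t^2 - 3·t + 2 2 veces. La derivada de la posición da la velocidad: v(t) = -6·t^2 - 10·t - 3. Derivando la velocidad, obtenemos la aceleración: a(t) = -12·t - 10. Tenemos la aceleración a(t) = -12·t - 10. Sustituyendo t = 1: a(1) = -22.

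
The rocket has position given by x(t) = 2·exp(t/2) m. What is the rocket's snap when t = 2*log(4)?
We must differentiate our position equation x(t) = 2·exp(t/2) 4 times. Taking d/dt of x(t), we find v(t) = exp(t/2). Taking d/dt of v(t), we find a(t) = exp(t/2)/2. The derivative of acceleration gives jerk: j(t) = exp(t/2)/4. Taking d/dt of j(t), we find s(t) = exp(t/2)/8. From the given snap equation s(t) = exp(t/2)/8, we substitute t = 2*log(4) to get s = 1/2.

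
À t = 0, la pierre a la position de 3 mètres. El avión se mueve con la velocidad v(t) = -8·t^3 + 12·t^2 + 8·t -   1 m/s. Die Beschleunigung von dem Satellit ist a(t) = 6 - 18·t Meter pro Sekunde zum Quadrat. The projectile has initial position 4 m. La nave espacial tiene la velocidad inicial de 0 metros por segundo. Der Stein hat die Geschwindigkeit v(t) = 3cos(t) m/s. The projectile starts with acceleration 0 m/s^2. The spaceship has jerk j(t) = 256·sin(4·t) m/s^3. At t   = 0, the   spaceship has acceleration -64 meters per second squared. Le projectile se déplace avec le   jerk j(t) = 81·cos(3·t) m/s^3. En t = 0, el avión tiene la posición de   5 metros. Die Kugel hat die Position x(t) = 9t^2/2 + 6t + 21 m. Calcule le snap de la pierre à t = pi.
En partant de la vitesse v(t) = 3·cos(t), nous prenons 3 dérivées. En prenant d/dt de v(t), nous trouvons a(t) = -3·sin(t). En dérivant l'accélération, nous obtenons le jerk: j(t) = -3·cos(t). La dérivée du jerk donne le snap: s(t) = 3·sin(t). Nous avons le snap s(t) = 3·sin(t). En substituant t = pi: s(pi) = 0.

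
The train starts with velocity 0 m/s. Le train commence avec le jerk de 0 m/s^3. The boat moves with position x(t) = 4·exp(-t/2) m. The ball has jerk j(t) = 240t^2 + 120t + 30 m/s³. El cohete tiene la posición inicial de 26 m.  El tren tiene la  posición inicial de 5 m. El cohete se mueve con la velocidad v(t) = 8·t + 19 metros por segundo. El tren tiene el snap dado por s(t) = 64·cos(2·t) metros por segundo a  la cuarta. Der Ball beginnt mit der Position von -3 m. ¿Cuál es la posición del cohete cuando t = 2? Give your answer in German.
Ausgehend von der Geschwindigkeit v(t) = 8·t + 19, nehmen wir 1 Integral. Das Integral von der Geschwindigkeit, mit x(0) = 26, ergibt die Position: x(t) = 4·t^2 + 19·t + 26. Wir haben die Position x(t) = 4·t^2 + 19·t + 26. Durch Einsetzen von t = 2: x(2) = 80.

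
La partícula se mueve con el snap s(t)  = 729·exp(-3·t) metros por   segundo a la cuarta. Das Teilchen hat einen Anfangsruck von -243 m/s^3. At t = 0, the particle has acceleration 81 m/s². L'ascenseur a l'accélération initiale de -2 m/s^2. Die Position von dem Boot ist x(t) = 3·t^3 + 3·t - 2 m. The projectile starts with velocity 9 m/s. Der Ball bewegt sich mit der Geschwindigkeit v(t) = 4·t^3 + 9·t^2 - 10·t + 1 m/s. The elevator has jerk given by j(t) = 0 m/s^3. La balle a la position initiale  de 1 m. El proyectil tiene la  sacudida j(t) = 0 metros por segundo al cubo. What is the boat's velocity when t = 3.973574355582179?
Starting from position x(t) = 3·t^3 + 3·t - 2, we take 1 derivative. Differentiating position, we get velocity: v(t) = 9·t^2 + 3. We have velocity v(t) = 9·t^2 + 3. Substituting t = 3.973574355582179: v(3.973574355582179) = 145.103638434063.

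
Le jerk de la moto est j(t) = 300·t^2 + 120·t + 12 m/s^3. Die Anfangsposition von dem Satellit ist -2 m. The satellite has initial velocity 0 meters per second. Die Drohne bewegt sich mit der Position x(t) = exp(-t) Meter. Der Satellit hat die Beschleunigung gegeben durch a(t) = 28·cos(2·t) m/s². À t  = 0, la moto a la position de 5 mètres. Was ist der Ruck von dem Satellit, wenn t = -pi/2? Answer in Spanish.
Debemos derivar nuestra ecuación de la aceleración a(t) = 28·cos(2·t) 1 vez. La derivada de la aceleración da la sacudida: j(t) = -56·sin(2·t). Usando j(t) = -56·sin(2·t) y sustituyendo t = -pi/2, encontramos j = 0.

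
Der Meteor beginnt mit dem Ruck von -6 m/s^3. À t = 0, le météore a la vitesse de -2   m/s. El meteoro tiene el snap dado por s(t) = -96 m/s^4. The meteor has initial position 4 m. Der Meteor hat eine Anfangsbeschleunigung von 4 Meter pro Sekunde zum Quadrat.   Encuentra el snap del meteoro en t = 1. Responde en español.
De la ecuación del snap s(t) = -96, sustituimos t = 1 para obtener s = -96.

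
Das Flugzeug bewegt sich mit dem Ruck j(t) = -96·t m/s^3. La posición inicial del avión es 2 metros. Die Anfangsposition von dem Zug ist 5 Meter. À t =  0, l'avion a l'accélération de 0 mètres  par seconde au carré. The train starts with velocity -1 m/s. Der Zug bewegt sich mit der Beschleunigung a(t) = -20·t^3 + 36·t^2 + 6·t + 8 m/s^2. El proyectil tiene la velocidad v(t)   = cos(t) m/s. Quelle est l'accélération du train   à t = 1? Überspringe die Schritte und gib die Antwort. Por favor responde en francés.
À t = 1, a = 30.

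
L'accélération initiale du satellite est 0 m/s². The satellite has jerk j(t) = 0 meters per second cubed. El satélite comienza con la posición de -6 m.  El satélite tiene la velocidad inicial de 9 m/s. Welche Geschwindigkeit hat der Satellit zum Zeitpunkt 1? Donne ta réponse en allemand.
Ausgehend von dem Ruck j(t) = 0, nehmen wir 2 Integrale. Mit ∫j(t)dt und Anwendung von a(0) = 0, finden wir a(t) = 0. Das Integral von der Beschleunigung, mit v(0) = 9, ergibt die Geschwindigkeit: v(t) = 9. Mit v(t) = 9 und Einsetzen von t = 1, finden wir v = 9.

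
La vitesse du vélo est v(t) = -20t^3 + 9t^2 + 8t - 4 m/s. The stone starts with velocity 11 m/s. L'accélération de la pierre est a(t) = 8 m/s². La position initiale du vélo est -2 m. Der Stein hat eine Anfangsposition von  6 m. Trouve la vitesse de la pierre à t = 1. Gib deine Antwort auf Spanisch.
Partiendo de la aceleración a(t) = 8, tomamos 1 antiderivada. Integrando la aceleración y usando la condición inicial v(0) = 11, obtenemos v(t) = 8·t + 11. De la ecuación de la velocidad v(t) = 8·t + 11, sustituimos t = 1 para obtener v = 19.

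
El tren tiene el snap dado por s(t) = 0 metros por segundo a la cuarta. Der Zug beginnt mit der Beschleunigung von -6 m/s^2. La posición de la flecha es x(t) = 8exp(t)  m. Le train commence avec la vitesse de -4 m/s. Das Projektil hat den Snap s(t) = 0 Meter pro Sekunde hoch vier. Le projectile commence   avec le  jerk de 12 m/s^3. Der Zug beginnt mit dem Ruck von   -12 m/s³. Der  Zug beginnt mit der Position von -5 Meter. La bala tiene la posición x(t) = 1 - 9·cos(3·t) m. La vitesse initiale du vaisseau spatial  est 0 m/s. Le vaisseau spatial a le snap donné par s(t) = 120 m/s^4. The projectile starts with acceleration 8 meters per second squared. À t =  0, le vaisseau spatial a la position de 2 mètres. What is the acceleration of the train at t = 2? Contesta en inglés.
To solve this, we need to take 2 antiderivatives of our snap equation s(t) = 0. The antiderivative of snap is jerk. Using j(0) = -12, we get j(t) = -12. The integral of jerk, with a(0) = -6, gives acceleration: a(t) = -12·t - 6. From the given acceleration equation a(t) = -12·t - 6, we substitute t = 2 to get a = -30.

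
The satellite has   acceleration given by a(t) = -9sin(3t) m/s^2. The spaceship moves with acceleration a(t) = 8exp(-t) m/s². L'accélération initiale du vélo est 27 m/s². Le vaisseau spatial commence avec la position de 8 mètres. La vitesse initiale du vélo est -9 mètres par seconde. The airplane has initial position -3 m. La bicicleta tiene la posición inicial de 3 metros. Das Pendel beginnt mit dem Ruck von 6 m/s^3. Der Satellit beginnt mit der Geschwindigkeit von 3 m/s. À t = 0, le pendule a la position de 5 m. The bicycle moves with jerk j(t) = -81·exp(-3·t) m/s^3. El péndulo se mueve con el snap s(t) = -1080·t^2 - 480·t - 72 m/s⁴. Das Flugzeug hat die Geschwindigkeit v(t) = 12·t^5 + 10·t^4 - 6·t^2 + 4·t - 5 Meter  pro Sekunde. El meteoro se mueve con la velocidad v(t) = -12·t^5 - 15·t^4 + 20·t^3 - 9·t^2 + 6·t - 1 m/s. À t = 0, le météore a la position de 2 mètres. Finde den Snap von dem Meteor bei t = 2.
Wir müssen unsere Gleichung für die Geschwindigkeit v(t) = -12·t^5 - 15·t^4 + 20·t^3 - 9·t^2 + 6·t - 1 3-mal ableiten. Die Ableitung von der Geschwindigkeit ergibt die Beschleunigung: a(t) = -60·t^4 - 60·t^3 + 60·t^2 - 18·t + 6. Durch Ableiten von der Beschleunigung erhalten wir den Ruck: j(t) = -240·t^3 - 180·t^2 + 120·t - 18. Mit d/dt von j(t) finden wir s(t) = -720·t^2 - 360·t + 120. Mit s(t) = -720·t^2 - 360·t + 120 und Einsetzen von t = 2, finden wir s = -3480.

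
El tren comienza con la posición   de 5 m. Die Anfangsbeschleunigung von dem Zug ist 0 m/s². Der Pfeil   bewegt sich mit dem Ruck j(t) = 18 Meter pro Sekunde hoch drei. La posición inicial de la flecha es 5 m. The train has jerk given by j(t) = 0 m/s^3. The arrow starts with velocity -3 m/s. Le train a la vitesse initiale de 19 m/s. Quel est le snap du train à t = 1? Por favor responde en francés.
En partant du jerk j(t) = 0, nous prenons 1 dérivée. En dérivant le jerk, nous obtenons le snap: s(t) = 0. De l'équation du snap s(t) = 0, nous substituons t = 1 pour obtenir s = 0.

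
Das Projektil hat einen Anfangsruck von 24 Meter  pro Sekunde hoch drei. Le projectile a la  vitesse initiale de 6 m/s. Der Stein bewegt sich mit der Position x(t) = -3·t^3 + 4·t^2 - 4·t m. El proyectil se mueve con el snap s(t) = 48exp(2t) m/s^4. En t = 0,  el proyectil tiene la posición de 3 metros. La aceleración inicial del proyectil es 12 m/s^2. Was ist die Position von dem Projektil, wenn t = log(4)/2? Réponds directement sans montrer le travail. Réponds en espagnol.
La respuesta es 12.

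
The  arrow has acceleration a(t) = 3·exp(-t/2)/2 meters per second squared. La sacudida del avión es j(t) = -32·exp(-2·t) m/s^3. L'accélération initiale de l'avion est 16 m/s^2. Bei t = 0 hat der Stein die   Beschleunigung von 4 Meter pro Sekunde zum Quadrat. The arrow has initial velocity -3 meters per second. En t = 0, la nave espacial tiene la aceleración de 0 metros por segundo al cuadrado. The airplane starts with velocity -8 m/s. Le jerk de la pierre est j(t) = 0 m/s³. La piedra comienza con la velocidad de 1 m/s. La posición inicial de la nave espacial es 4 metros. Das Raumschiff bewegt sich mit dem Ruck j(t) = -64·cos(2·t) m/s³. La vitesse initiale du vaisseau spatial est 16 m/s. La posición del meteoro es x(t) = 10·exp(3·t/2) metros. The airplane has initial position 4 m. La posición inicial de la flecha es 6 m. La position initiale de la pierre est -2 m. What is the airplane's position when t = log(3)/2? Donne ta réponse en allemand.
Wir müssen unsere Gleichung für den Ruck j(t) = -32·exp(-2·t) 3-mal integrieren. Das Integral von dem Ruck ist die Beschleunigung. Mit a(0) = 16 erhalten wir a(t) = 16·exp(-2·t). Das Integral von der Beschleunigung, mit v(0) = -8, ergibt die Geschwindigkeit: v(t) = -8·exp(-2·t). Das Integral von der Geschwindigkeit ist die Position. Mit x(0) = 4 erhalten wir x(t) = 4·exp(-2·t). Aus der Gleichung für die Position x(t) = 4·exp(-2·t), setzen wir t = log(3)/2 ein und erhalten x = 4/3.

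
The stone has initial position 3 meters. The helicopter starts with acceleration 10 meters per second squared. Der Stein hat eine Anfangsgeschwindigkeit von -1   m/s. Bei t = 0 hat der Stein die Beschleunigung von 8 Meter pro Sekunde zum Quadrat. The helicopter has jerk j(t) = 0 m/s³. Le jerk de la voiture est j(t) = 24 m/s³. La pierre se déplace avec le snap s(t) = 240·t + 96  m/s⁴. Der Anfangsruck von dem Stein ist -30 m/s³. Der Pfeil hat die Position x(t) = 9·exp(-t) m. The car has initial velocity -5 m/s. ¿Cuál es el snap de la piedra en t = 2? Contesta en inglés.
From the given snap equation s(t) = 240·t + 96, we substitute t = 2 to get s = 576.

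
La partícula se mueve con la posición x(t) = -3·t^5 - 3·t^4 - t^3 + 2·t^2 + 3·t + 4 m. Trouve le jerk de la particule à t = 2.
En partant de la position x(t) = -3·t^5 - 3·t^4 - t^3 + 2·t^2 + 3·t + 4, nous prenons 3 dérivées. La dérivée de la position donne la vitesse: v(t) = -15·t^4 - 12·t^3 - 3·t^2 + 4·t + 3. La dérivée de la vitesse donne l'accélération: a(t) = -60·t^3 - 36·t^2 - 6·t + 4. La dérivée de l'accélération donne le jerk: j(t) = -180·t^2 - 72·t - 6. En utilisant j(t) = -180·t^2 - 72·t - 6 et en substituant t = 2, nous trouvons j = -870.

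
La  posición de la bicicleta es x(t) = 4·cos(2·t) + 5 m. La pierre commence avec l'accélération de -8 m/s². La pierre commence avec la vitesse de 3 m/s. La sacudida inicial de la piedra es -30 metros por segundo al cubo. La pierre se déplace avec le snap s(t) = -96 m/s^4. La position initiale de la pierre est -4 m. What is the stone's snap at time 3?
Using s(t) = -96 and substituting t = 3, we find s = -96.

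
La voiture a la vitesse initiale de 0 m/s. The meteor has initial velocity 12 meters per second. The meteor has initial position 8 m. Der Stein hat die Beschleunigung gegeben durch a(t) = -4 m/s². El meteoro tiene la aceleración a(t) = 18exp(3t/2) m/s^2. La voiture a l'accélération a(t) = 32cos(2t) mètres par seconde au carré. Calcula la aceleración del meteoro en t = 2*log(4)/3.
De la ecuación de la aceleración a(t) = 18·exp(3·t/2), sustituimos t = 2*log(4)/3 para obtener a = 72.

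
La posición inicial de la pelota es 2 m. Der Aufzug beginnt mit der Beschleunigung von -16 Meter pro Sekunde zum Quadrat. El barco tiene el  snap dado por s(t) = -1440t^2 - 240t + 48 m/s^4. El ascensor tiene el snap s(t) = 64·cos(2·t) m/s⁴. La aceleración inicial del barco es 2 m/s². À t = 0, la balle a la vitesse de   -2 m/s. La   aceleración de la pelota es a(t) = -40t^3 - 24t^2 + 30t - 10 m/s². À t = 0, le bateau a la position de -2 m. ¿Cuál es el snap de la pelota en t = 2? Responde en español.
Partiendo de la aceleración a(t) = -40·t^3 - 24·t^2 + 30·t - 10, tomamos 2 derivadas. La derivada de la aceleración da la sacudida: j(t) = -120·t^2 - 48·t + 30. Derivando la sacudida, obtenemos el snap: s(t) = -240·t - 48. Usando s(t) = -240·t - 48 y sustituyendo t = 2, encontramos s = -528.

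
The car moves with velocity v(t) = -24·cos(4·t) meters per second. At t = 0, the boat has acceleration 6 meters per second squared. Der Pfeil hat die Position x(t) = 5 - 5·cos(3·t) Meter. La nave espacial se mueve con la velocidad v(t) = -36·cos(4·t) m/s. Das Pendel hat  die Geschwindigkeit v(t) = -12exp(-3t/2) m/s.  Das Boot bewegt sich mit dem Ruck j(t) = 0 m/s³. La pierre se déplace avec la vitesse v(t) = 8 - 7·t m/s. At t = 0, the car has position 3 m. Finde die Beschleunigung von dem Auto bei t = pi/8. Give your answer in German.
Ausgehend von der Geschwindigkeit v(t) = -24·cos(4·t), nehmen wir 1 Ableitung. Durch Ableiten von der Geschwindigkeit erhalten wir die Beschleunigung: a(t) = 96·sin(4·t). Mit a(t) = 96·sin(4·t) und Einsetzen von t = pi/8, finden wir a = 96.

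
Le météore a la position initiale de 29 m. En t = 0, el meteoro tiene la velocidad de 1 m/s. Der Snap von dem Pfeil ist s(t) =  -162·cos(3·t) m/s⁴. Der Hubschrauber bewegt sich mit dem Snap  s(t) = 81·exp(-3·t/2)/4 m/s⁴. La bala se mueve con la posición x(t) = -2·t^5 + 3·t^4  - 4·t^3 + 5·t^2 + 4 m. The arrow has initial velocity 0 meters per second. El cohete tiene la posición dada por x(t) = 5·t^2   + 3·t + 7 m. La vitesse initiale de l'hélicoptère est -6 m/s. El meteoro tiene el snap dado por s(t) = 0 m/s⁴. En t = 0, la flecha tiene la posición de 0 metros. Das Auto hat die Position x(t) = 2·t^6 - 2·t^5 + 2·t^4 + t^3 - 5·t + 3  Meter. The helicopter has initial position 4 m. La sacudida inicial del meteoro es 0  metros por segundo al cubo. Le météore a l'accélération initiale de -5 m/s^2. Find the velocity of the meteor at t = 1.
Starting from snap s(t) = 0, we take 3 integrals. The integral of snap, with j(0) = 0, gives jerk: j(t) = 0. The integral of jerk is acceleration. Using a(0) = -5, we get a(t) = -5. Taking ∫a(t)dt and applying v(0) = 1, we find v(t) = 1 - 5·t. From the given velocity equation v(t) = 1 - 5·t, we substitute t = 1 to get v = -4.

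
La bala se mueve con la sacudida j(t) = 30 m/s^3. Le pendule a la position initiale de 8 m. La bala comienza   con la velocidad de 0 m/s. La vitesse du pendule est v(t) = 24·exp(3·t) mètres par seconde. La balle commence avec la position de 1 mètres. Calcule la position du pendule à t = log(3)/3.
Nous devons trouver l'intégrale de notre équation de la vitesse v(t) = 24·exp(3·t) 1 fois. L'intégrale de la vitesse est la position. En utilisant x(0) = 8, nous obtenons x(t) = 8·exp(3·t). De l'équation de la position x(t) = 8·exp(3·t), nous substituons t = log(3)/3 pour obtenir x = 24.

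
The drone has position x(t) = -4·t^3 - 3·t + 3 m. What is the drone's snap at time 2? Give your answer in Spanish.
Debemos derivar nuestra ecuación de la posición x(t) = -4·t^3 - 3·t + 3 4 veces. Tomando d/dt de x(t), encontramos v(t) = -12·t^2 - 3. Derivando la velocidad, obtenemos la aceleración: a(t) = -24·t. La derivada de la aceleración da la sacudida: j(t) = -24. La derivada de la sacudida da el snap: s(t) = 0. Usando s(t) = 0 y sustituyendo t = 2, encontramos s = 0.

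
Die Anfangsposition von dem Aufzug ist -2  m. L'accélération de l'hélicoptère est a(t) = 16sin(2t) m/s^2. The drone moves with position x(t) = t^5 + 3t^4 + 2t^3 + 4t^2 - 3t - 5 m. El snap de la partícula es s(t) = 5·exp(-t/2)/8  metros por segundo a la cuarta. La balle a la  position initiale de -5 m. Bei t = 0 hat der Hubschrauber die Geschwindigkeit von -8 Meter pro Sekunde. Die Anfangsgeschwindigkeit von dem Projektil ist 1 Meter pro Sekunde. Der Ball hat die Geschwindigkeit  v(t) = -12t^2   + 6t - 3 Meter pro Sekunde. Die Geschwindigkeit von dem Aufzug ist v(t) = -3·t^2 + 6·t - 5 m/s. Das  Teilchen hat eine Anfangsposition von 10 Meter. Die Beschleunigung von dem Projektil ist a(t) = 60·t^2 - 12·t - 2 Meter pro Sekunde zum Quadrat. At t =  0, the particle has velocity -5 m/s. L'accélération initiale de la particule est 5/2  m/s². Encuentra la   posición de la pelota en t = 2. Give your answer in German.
Wir müssen die Stammfunktion unserer Gleichung für die Geschwindigkeit v(t) = -12·t^2 + 6·t - 3 1-mal finden. Das Integral von der Geschwindigkeit, mit x(0) = -5, ergibt die Position: x(t) = -4·t^3 + 3·t^2 - 3·t - 5. Wir haben die Position x(t) = -4·t^3 + 3·t^2 - 3·t - 5. Durch Einsetzen von t = 2: x(2) = -31.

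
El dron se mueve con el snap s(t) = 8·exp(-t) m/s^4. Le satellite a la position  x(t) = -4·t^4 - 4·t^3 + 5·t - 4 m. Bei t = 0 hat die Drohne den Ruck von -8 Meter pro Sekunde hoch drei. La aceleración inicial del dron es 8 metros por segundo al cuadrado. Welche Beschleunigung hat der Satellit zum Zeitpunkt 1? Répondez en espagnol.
Para resolver esto, necesitamos tomar 2 derivadas de nuestra ecuación de la posición x(t) = -4·t^4 - 4·t^3 + 5·t - 4. La derivada de la posición da la velocidad: v(t) = -16·t^3 - 12·t^2 + 5. La derivada de la velocidad da la aceleración: a(t) = -48·t^2 - 24·t. De la ecuación de la aceleración a(t) = -48·t^2 - 24·t, sustituimos t = 1 para obtener a = -72.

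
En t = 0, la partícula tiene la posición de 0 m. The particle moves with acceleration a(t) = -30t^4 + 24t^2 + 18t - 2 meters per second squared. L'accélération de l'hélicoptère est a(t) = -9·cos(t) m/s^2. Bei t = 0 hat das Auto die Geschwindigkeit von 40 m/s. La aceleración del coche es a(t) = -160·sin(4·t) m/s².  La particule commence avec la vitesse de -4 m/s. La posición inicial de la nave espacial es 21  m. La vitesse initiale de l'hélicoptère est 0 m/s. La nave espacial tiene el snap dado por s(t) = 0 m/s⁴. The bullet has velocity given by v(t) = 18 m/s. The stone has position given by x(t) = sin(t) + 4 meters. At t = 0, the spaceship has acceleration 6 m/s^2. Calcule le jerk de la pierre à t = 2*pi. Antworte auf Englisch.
Starting from position x(t) = sin(t) + 4, we take 3 derivatives. The derivative of position gives velocity: v(t) = cos(t). The derivative of velocity gives acceleration: a(t) = -sin(t). Taking d/dt of a(t), we find j(t) = -cos(t). We have jerk j(t) = -cos(t). Substituting t = 2*pi: j(2*pi) = -1.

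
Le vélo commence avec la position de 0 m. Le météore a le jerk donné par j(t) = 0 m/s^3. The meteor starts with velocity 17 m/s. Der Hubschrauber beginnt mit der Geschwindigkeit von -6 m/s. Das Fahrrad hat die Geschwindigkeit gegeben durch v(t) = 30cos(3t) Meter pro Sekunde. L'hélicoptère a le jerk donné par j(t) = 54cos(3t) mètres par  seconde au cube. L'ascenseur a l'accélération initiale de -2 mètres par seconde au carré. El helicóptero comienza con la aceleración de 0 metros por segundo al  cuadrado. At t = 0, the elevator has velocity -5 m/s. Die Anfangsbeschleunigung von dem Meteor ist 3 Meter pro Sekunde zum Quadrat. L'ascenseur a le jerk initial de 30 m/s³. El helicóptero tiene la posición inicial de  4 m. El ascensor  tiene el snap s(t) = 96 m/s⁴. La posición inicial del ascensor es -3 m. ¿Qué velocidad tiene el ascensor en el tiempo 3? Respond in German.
Ausgehend von dem Snap s(t) = 96, nehmen wir 3 Integrale. Die Stammfunktion von dem Snap ist der Ruck. Mit j(0) = 30 erhalten wir j(t) = 96·t + 30. Das Integral von dem Ruck, mit a(0) = -2, ergibt die Beschleunigung: a(t) = 48·t^2 + 30·t - 2. Durch Integration von der Beschleunigung und Verwendung der Anfangsbedingung v(0) = -5, erhalten wir v(t) = 16·t^3 + 15·t^2 - 2·t - 5. Aus der Gleichung für die Geschwindigkeit v(t) = 16·t^3 + 15·t^2 - 2·t - 5, setzen wir t = 3 ein und erhalten v = 556.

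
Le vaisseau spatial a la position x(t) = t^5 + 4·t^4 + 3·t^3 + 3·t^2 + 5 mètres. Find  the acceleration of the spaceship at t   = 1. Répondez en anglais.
To solve this, we need to take 2 derivatives of our position equation x(t) = t^5 + 4·t^4 + 3·t^3 + 3·t^2 + 5. The derivative of position gives velocity: v(t) = 5·t^4 + 16·t^3 + 9·t^2 + 6·t. The derivative of velocity gives acceleration: a(t) = 20·t^3 + 48·t^2 + 18·t + 6. We have acceleration a(t) = 20·t^3 + 48·t^2 + 18·t + 6. Substituting t = 1: a(1) = 92.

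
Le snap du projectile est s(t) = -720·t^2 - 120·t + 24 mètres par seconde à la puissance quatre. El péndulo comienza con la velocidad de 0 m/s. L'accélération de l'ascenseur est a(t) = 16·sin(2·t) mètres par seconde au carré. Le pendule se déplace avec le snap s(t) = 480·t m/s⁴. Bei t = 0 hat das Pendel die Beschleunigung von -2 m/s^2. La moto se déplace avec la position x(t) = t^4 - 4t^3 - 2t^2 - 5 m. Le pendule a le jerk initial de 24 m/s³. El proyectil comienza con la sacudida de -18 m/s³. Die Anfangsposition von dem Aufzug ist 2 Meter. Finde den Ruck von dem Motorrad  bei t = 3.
Ausgehend von der Position x(t) = t^4 - 4·t^3 - 2·t^2 - 5, nehmen wir 3 Ableitungen. Die Ableitung von der Position ergibt die Geschwindigkeit: v(t) = 4·t^3 - 12·t^2 - 4·t. Durch Ableiten von der Geschwindigkeit erhalten wir die Beschleunigung: a(t) = 12·t^2 - 24·t - 4. Mit d/dt von a(t) finden wir j(t) = 24·t - 24. Mit j(t) = 24·t - 24 und Einsetzen von t = 3, finden wir j = 48.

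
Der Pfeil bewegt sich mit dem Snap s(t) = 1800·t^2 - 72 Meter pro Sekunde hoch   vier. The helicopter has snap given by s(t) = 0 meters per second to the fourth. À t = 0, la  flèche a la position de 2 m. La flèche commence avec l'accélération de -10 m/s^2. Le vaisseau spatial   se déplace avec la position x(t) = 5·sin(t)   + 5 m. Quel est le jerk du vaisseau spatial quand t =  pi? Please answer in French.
En partant de la position x(t) = 5·sin(t) + 5, nous prenons 3 dérivées. La dérivée de la position donne la vitesse: v(t) = 5·cos(t). En dérivant la vitesse, nous obtenons l'accélération: a(t) = -5·sin(t). La dérivée de l'accélération donne le jerk: j(t) = -5·cos(t). En utilisant j(t) = -5·cos(t) et en substituant t = pi, nous trouvons j = 5.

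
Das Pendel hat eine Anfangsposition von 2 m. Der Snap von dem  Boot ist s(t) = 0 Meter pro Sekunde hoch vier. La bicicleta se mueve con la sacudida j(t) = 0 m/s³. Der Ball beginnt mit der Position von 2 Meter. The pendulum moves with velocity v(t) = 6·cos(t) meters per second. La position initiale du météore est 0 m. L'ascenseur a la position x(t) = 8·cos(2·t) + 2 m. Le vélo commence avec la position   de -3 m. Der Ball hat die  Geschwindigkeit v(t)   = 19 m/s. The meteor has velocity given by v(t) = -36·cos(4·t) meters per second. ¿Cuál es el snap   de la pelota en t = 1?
Debemos derivar nuestra ecuación de la velocidad v(t) = 19 3 veces. La derivada de la velocidad da la aceleración: a(t) = 0. Tomando d/dt de a(t), encontramos j(t) = 0. Tomando d/dt de j(t), encontramos s(t) = 0. Tenemos el snap s(t) = 0. Sustituyendo t = 1: s(1) = 0.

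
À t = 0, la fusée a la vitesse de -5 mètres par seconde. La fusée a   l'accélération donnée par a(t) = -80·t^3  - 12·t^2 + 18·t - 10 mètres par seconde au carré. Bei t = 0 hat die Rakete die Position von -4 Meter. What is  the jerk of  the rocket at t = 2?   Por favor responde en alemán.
Um dies zu lösen, müssen wir 1 Ableitung unserer Gleichung für die Beschleunigung a(t) = -80·t^3 - 12·t^2 + 18·t - 10 nehmen. Mit d/dt von a(t) finden wir j(t) = -240·t^2 - 24·t + 18. Mit j(t) = -240·t^2 - 24·t + 18 und Einsetzen von t = 2, finden wir j = -990.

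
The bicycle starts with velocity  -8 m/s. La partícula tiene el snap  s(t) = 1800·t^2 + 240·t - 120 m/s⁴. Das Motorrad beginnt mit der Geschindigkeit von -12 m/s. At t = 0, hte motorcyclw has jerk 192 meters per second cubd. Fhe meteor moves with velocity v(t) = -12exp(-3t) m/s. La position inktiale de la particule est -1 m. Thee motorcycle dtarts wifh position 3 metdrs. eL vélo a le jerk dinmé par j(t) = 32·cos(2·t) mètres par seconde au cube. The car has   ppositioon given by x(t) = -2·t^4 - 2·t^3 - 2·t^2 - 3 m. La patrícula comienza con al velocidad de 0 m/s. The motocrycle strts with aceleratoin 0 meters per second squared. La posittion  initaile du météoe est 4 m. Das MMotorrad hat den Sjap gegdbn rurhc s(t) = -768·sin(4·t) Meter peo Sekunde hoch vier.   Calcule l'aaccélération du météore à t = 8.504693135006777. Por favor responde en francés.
Nous devons dériver notre équation de la vitesse v(t) = -12·exp(-3·t) 1 fois. La dérivée de la vitesse donne l'accélération: a(t) = 36·exp(-3·t). En utilisant a(t) = 36·exp(-3·t) et en substituant t = 8.504693135006777, nous trouvons a = 2.99005105759711E-10.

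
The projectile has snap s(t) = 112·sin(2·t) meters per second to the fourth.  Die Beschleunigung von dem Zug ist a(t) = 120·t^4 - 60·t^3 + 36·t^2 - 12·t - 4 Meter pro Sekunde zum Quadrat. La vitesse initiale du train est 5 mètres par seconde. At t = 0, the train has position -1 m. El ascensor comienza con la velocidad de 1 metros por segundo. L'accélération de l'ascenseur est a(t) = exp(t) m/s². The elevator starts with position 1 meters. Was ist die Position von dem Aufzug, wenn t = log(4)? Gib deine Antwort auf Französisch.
En partant de l'accélération a(t) = exp(t), nous prenons 2 intégrales. En prenant ∫a(t)dt et en appliquant v(0) = 1, nous trouvons v(t) = exp(t). L'intégrale de la vitesse, avec x(0) = 1, donne la position: x(t) = exp(t). En utilisant x(t) = exp(t) et en substituant t = log(4), nous trouvons x = 4.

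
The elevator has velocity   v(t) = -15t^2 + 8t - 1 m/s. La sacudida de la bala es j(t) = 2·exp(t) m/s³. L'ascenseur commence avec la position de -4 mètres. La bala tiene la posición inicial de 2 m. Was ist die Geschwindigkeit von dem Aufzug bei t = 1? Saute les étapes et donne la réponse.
Bei t = 1, v = -8.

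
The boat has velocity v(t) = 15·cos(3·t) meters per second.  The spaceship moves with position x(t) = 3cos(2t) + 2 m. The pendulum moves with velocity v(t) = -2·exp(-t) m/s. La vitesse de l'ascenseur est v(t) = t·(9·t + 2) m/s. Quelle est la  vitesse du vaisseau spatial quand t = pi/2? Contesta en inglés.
Starting from position x(t) = 3·cos(2·t) + 2, we take 1 derivative. The derivative of position gives velocity: v(t) = -6·sin(2·t). From the given velocity equation v(t) = -6·sin(2·t), we substitute t = pi/2 to get v = 0.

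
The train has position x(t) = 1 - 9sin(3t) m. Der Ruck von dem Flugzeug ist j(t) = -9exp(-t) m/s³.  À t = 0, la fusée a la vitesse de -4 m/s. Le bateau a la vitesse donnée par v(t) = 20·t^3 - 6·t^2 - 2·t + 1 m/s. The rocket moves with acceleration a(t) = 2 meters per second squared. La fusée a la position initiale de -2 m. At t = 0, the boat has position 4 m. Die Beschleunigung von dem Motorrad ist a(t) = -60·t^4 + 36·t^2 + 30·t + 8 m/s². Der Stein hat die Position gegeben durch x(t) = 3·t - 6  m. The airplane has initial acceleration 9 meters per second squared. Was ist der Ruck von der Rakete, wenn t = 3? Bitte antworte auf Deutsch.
Wir müssen unsere Gleichung für die Beschleunigung a(t) = 2 1-mal ableiten. Die Ableitung von der Beschleunigung ergibt den Ruck: j(t) = 0. Mit j(t) = 0 und Einsetzen von t = 3, finden wir j = 0.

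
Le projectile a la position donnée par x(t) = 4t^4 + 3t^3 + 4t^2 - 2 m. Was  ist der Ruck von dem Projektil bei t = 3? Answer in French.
Nous devons dériver notre équation de la position x(t) = 4·t^4 + 3·t^3 + 4·t^2 - 2 3 fois. La dérivée de la position donne la vitesse: v(t) = 16·t^3 + 9·t^2 + 8·t. La dérivée de la vitesse donne l'accélération: a(t) = 48·t^2 + 18·t + 8. En prenant d/dt de a(t), nous trouvons j(t) = 96·t + 18. En utilisant j(t) = 96·t + 18 et en substituant t = 3, nous trouvons j = 306.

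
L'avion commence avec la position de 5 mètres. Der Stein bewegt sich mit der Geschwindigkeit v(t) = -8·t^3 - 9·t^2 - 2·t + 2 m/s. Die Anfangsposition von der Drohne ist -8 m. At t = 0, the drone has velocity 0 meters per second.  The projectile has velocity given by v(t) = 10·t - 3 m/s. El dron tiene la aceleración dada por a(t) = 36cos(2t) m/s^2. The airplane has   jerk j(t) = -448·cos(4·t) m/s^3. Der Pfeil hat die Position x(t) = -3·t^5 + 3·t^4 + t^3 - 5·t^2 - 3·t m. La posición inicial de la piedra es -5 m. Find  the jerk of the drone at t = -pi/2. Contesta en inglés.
Starting from acceleration a(t) = 36·cos(2·t), we take 1 derivative. Differentiating acceleration, we get jerk: j(t) = -72·sin(2·t). From the given jerk equation j(t) = -72·sin(2·t), we substitute t = -pi/2 to get j = 0.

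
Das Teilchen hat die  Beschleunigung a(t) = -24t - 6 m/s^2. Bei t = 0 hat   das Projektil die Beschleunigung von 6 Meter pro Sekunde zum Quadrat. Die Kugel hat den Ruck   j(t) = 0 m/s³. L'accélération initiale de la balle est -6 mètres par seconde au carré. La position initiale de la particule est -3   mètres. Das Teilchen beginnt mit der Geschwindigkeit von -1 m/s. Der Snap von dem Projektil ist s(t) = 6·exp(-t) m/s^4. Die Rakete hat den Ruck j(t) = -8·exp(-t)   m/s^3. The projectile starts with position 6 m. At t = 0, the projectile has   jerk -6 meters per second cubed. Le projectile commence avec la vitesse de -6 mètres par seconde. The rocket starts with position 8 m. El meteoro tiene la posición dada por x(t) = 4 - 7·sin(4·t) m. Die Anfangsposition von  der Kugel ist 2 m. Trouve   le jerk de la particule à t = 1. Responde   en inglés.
To solve this, we need to take 1 derivative of our acceleration equation a(t) = -24·t - 6. Differentiating acceleration, we get jerk: j(t) = -24. We have jerk j(t) = -24. Substituting t = 1: j(1) = -24.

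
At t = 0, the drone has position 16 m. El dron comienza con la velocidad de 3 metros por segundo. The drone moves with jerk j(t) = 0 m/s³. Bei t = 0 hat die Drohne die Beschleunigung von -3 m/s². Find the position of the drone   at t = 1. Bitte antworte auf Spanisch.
Necesitamos integrar nuestra ecuación de la sacudida j(t) = 0 3 veces. Integrando la sacudida y usando la condición inicial a(0) = -3, obtenemos a(t) = -3. Integrando la aceleración y usando la condición inicial v(0) = 3, obtenemos v(t) = 3 - 3·t. Integrando la velocidad y usando la condición inicial x(0) = 16, obtenemos x(t) = -3·t^2/2 + 3·t + 16. De la ecuación de la posición x(t) = -3·t^2/2 + 3·t + 16, sustituimos t = 1 para obtener x = 35/2.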